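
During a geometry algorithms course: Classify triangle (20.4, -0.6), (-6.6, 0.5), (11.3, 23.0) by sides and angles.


Side lengths squared: AB^2=730.21, BC^2=826.66, CA^2=639.77
Sorted: [639.77, 730.21, 826.66]
By sides: Scalene, By angles: Acute

Scalene, Acute


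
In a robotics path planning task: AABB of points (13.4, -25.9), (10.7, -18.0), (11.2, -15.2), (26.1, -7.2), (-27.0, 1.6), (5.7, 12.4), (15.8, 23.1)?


x range: [-27, 26.1]
y range: [-25.9, 23.1]
Bounding box: (-27,-25.9) to (26.1,23.1)

(-27,-25.9) to (26.1,23.1)


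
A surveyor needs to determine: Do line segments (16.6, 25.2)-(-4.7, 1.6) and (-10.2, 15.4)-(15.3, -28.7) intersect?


Cross products: d1=1431.78, d2=-109.35, d3=-423.74, d4=1117.39
d1*d2 < 0 and d3*d4 < 0? yes

Yes, they intersect


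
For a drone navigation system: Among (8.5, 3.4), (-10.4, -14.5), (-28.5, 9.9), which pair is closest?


d(P0,P1) = 26.0311, d(P0,P2) = 37.5666, d(P1,P2) = 30.3804
Closest: P0 and P1

Closest pair: (8.5, 3.4) and (-10.4, -14.5), distance = 26.0311


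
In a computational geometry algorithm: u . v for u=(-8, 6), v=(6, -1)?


u . v = u_x*v_x + u_y*v_y = (-8)*6 + 6*(-1)
= (-48) + (-6) = -54

-54


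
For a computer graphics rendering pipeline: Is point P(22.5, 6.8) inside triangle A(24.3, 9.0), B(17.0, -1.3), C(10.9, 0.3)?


Cross products: AB x AP = -2.48, BC x BP = -58.21, CA x CP = -13.82
All same sign? yes

Yes, inside


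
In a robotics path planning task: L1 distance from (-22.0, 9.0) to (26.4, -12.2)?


|(-22)-26.4| + |9-(-12.2)| = 48.4 + 21.2 = 69.6

69.6


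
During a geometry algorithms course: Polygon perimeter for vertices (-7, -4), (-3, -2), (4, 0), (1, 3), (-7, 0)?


Sides: (-7, -4)->(-3, -2): sqrt(20) = 4.472136, (-3, -2)->(4, 0): sqrt(53) = 7.28011, (4, 0)->(1, 3): sqrt(18) = 4.242641, (1, 3)->(-7, 0): sqrt(73) = 8.544004, (-7, 0)->(-7, -4): sqrt(16) = 4
Sum = 28.538891
Perimeter = 28.5389

28.5389


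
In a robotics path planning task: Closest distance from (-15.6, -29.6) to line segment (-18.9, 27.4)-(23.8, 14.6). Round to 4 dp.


Project P onto AB: t = 0.4381 (clamped to [0,1])
Closest point on segment: (-0.1942, 21.7927)
Distance: 53.652

53.652


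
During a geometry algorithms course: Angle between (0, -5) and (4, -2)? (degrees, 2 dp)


u.v = 10, |u| = sqrt(25) = 5, |v| = sqrt(20) = 4.4721
cos(theta) = u.v/(|u||v|) = 10/sqrt(500) = 0.447214
theta = acos(0.447214) = 63.43 degrees

63.43 degrees


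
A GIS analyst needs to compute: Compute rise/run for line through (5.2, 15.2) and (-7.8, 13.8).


slope = (y2-y1)/(x2-x1) = (13.8-15.2)/((-7.8)-5.2) = (-1.4)/(-13) = 0.1077

0.1077


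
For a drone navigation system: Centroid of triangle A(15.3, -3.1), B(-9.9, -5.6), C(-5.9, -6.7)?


Centroid = ((x_A+x_B+x_C)/3, (y_A+y_B+y_C)/3)
= ((15.3+(-9.9)+(-5.9))/3, ((-3.1)+(-5.6)+(-6.7))/3)
= (-0.1667, -5.1333)

(-0.1667, -5.1333)


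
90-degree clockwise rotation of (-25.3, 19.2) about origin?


90° CW: (x,y) -> (y, -x)
(-25.3,19.2) -> (19.2, 25.3)

(19.2, 25.3)


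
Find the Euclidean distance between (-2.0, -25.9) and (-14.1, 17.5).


dx=-12.1, dy=43.4
d^2 = (-12.1)^2 + 43.4^2 = 2029.97
d = sqrt(2029.97) = 45.0552

45.0552


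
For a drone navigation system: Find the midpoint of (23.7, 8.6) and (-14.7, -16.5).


M = ((23.7+(-14.7))/2, (8.6+(-16.5))/2)
= (4.5, -3.95)

(4.5, -3.95)


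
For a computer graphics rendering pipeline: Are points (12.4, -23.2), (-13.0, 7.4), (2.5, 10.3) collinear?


Cross product: ((-13)-12.4)*(10.3-(-23.2)) - (7.4-(-23.2))*(2.5-12.4)
= -547.96

No, not collinear


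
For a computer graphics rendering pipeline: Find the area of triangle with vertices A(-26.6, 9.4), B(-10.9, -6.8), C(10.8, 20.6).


Area = |x_A(y_B-y_C) + x_B(y_C-y_A) + x_C(y_A-y_B)|/2
= |728.84 + (-122.08) + 174.96|/2
= 781.72/2 = 390.86

390.86


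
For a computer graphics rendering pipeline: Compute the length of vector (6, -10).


|u| = sqrt(6^2 + (-10)^2) = sqrt(136) = 11.6619

11.6619


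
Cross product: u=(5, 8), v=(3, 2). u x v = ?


u x v = u_x*v_y - u_y*v_x = 5*2 - 8*3
= 10 - 24 = -14

-14


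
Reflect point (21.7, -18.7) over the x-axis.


Reflection over x-axis: (x,y) -> (x,-y)
(21.7, -18.7) -> (21.7, 18.7)

(21.7, 18.7)


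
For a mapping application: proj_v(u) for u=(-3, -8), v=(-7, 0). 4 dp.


u.v = 21, |v| = sqrt(49) = 7
Scalar projection = u.v / |v| = 21 / sqrt(49) = 3

3


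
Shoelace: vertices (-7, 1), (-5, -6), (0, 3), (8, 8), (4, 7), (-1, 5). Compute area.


Shoelace sum: ((-7)*(-6) - (-5)*1) + ((-5)*3 - 0*(-6)) + (0*8 - 8*3) + (8*7 - 4*8) + (4*5 - (-1)*7) + ((-1)*1 - (-7)*5)
= 93
Area = |93|/2 = 46.5

46.5


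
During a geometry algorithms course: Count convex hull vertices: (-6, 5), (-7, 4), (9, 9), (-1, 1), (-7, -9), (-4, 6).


Convex hull vertices (CCW): (-7, -9), (9, 9), (-4, 6), (-6, 5), (-7, 4)
Count = 5

5


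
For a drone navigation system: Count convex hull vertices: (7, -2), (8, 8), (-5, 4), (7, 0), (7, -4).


Convex hull vertices (CCW): (-5, 4), (7, -4), (8, 8)
Count = 3

3


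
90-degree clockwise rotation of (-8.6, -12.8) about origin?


90° CW: (x,y) -> (y, -x)
(-8.6,-12.8) -> (-12.8, 8.6)

(-12.8, 8.6)


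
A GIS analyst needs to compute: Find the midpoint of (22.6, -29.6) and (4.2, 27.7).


M = ((22.6+4.2)/2, ((-29.6)+27.7)/2)
= (13.4, -0.95)

(13.4, -0.95)


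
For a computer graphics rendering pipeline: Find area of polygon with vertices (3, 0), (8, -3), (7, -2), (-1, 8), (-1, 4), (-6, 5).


Shoelace sum: (3*(-3) - 8*0) + (8*(-2) - 7*(-3)) + (7*8 - (-1)*(-2)) + ((-1)*4 - (-1)*8) + ((-1)*5 - (-6)*4) + ((-6)*0 - 3*5)
= 58
Area = |58|/2 = 29

29


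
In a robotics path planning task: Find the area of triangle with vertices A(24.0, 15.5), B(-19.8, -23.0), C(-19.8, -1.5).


Area = |x_A(y_B-y_C) + x_B(y_C-y_A) + x_C(y_A-y_B)|/2
= |(-516) + 336.6 + (-762.3)|/2
= 941.7/2 = 470.85

470.85


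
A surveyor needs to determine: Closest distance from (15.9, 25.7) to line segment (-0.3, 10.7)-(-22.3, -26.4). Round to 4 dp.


Project P onto AB: t = 0 (clamped to [0,1])
Closest point on segment: (-0.3, 10.7)
Distance: 22.078

22.078


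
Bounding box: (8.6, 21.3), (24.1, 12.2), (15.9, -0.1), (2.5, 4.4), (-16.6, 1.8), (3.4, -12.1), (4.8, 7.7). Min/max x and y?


x range: [-16.6, 24.1]
y range: [-12.1, 21.3]
Bounding box: (-16.6,-12.1) to (24.1,21.3)

(-16.6,-12.1) to (24.1,21.3)


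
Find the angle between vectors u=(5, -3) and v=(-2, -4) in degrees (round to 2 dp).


u.v = 2, |u| = sqrt(34) = 5.831, |v| = sqrt(20) = 4.4721
cos(theta) = u.v/(|u||v|) = 2/sqrt(680) = 0.076696
theta = acos(0.076696) = 85.6 degrees

85.6 degrees


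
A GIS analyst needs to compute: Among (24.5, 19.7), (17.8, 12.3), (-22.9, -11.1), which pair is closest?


d(P0,P1) = 9.9825, d(P0,P2) = 56.5279, d(P1,P2) = 46.9473
Closest: P0 and P1

Closest pair: (24.5, 19.7) and (17.8, 12.3), distance = 9.9825


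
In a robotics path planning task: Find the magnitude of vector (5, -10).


|u| = sqrt(5^2 + (-10)^2) = sqrt(125) = 11.1803

11.1803


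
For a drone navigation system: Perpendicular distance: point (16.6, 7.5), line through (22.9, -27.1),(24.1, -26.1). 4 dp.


|cross product| = 47.82
|line direction| = sqrt(2.44) = 1.562
Distance = 47.82/sqrt(2.44) = 30.6136

30.6136


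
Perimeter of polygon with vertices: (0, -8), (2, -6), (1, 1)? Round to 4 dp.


Sides: (0, -8)->(2, -6): sqrt(8) = 2.828427, (2, -6)->(1, 1): sqrt(50) = 7.071068, (1, 1)->(0, -8): sqrt(82) = 9.055385
Sum = 18.95488
Perimeter = 18.9549

18.9549


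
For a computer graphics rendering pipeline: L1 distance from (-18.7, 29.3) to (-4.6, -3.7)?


|(-18.7)-(-4.6)| + |29.3-(-3.7)| = 14.1 + 33 = 47.1

47.1


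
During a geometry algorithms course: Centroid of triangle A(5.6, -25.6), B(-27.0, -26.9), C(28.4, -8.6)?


Centroid = ((x_A+x_B+x_C)/3, (y_A+y_B+y_C)/3)
= ((5.6+(-27)+28.4)/3, ((-25.6)+(-26.9)+(-8.6))/3)
= (2.3333, -20.3667)

(2.3333, -20.3667)


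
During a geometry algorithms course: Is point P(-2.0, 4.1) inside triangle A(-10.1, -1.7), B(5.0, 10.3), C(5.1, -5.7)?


Cross products: AB x AP = -9.62, BC x BP = -112.62, CA x CP = -120.56
All same sign? yes

Yes, inside


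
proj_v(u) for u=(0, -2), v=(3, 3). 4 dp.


u.v = -6, |v| = sqrt(18) = 4.2426
Scalar projection = u.v / |v| = -6 / sqrt(18) = -1.4142

-1.4142


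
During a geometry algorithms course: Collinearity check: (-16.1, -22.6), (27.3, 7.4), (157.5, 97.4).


Cross product: (27.3-(-16.1))*(97.4-(-22.6)) - (7.4-(-22.6))*(157.5-(-16.1))
= 0

Yes, collinear


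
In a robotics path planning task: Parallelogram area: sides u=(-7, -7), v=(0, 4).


|u x v| = |(-7)*4 - (-7)*0|
= |(-28) - 0| = 28

28


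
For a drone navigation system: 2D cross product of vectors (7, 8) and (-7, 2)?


u x v = u_x*v_y - u_y*v_x = 7*2 - 8*(-7)
= 14 - (-56) = 70

70


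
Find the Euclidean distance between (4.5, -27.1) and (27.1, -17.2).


dx=22.6, dy=9.9
d^2 = 22.6^2 + 9.9^2 = 608.77
d = sqrt(608.77) = 24.6733

24.6733


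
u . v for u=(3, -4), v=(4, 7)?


u . v = u_x*v_x + u_y*v_y = 3*4 + (-4)*7
= 12 + (-28) = -16

-16


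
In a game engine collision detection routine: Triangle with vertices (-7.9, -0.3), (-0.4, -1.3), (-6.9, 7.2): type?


Side lengths squared: AB^2=57.25, BC^2=114.5, CA^2=57.25
Sorted: [57.25, 57.25, 114.5]
By sides: Isosceles, By angles: Right

Isosceles, Right


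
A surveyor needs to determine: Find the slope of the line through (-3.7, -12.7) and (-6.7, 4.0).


slope = (y2-y1)/(x2-x1) = (4-(-12.7))/((-6.7)-(-3.7)) = 16.7/(-3) = -5.5667

-5.5667


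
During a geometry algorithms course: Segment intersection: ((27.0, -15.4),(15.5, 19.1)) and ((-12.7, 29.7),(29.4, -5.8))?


Cross products: d1=-489.36, d2=554.84, d3=851, d4=-193.2
d1*d2 < 0 and d3*d4 < 0? yes

Yes, they intersect


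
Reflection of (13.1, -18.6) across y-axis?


Reflection over y-axis: (x,y) -> (-x,y)
(13.1, -18.6) -> (-13.1, -18.6)

(-13.1, -18.6)


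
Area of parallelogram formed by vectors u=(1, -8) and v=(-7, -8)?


|u x v| = |1*(-8) - (-8)*(-7)|
= |(-8) - 56| = 64

64


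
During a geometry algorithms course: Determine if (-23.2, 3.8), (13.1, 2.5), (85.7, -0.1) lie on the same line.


Cross product: (13.1-(-23.2))*((-0.1)-3.8) - (2.5-3.8)*(85.7-(-23.2))
= 0

Yes, collinear


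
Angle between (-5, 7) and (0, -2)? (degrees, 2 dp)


u.v = -14, |u| = sqrt(74) = 8.6023, |v| = sqrt(4) = 2
cos(theta) = u.v/(|u||v|) = -14/sqrt(296) = -0.813733
theta = acos(-0.813733) = 144.46 degrees

144.46 degrees


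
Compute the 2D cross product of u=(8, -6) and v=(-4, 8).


u x v = u_x*v_y - u_y*v_x = 8*8 - (-6)*(-4)
= 64 - 24 = 40

40


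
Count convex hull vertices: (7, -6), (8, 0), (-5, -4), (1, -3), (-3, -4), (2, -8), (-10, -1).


Convex hull vertices (CCW): (-10, -1), (-5, -4), (2, -8), (7, -6), (8, 0)
Count = 5

5


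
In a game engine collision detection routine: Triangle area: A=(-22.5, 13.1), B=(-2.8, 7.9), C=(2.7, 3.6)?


Area = |x_A(y_B-y_C) + x_B(y_C-y_A) + x_C(y_A-y_B)|/2
= |(-96.75) + 26.6 + 14.04|/2
= 56.11/2 = 28.055

28.055


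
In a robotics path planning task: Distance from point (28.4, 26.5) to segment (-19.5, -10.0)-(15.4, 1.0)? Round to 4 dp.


Project P onto AB: t = 1 (clamped to [0,1])
Closest point on segment: (15.4, 1)
Distance: 28.6225

28.6225


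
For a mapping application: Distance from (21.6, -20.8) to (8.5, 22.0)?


dx=-13.1, dy=42.8
d^2 = (-13.1)^2 + 42.8^2 = 2003.45
d = sqrt(2003.45) = 44.7599

44.7599


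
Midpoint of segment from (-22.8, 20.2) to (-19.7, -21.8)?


M = (((-22.8)+(-19.7))/2, (20.2+(-21.8))/2)
= (-21.25, -0.8)

(-21.25, -0.8)


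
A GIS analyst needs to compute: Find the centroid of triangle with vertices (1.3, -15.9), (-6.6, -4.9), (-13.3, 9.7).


Centroid = ((x_A+x_B+x_C)/3, (y_A+y_B+y_C)/3)
= ((1.3+(-6.6)+(-13.3))/3, ((-15.9)+(-4.9)+9.7)/3)
= (-6.2, -3.7)

(-6.2, -3.7)


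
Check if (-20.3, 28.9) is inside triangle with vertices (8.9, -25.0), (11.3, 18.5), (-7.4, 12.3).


Cross products: AB x AP = 1399.56, BC x BP = -390.4, CA x CP = -210.59
All same sign? no

No, outside


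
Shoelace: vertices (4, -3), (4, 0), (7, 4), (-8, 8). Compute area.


Shoelace sum: (4*0 - 4*(-3)) + (4*4 - 7*0) + (7*8 - (-8)*4) + ((-8)*(-3) - 4*8)
= 108
Area = |108|/2 = 54

54


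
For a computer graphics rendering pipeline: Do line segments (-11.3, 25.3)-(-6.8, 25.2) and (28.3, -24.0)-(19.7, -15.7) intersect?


Cross products: d1=-95.3, d2=-131.79, d3=-217.89, d4=-181.4
d1*d2 < 0 and d3*d4 < 0? no

No, they don't intersect


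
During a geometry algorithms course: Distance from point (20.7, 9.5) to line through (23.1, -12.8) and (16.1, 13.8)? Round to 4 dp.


|cross product| = 92.26
|line direction| = sqrt(756.56) = 27.5056
Distance = 92.26/sqrt(756.56) = 3.3542

3.3542


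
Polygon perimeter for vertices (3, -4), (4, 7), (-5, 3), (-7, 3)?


Sides: (3, -4)->(4, 7): sqrt(122) = 11.045361, (4, 7)->(-5, 3): sqrt(97) = 9.848858, (-5, 3)->(-7, 3): sqrt(4) = 2, (-7, 3)->(3, -4): sqrt(149) = 12.206556
Sum = 35.100775
Perimeter = 35.1008

35.1008


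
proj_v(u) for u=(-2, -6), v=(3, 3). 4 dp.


u.v = -24, |v| = sqrt(18) = 4.2426
Scalar projection = u.v / |v| = -24 / sqrt(18) = -5.6569

-5.6569


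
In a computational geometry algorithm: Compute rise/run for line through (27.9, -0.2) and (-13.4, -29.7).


slope = (y2-y1)/(x2-x1) = ((-29.7)-(-0.2))/((-13.4)-27.9) = (-29.5)/(-41.3) = 0.7143

0.7143


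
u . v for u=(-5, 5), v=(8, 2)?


u . v = u_x*v_x + u_y*v_y = (-5)*8 + 5*2
= (-40) + 10 = -30

-30


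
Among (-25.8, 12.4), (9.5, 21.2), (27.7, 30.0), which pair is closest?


d(P0,P1) = 36.3804, d(P0,P2) = 56.3206, d(P1,P2) = 20.2158
Closest: P1 and P2

Closest pair: (9.5, 21.2) and (27.7, 30.0), distance = 20.2158


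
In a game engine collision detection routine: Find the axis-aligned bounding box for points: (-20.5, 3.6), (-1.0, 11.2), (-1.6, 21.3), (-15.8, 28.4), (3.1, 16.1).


x range: [-20.5, 3.1]
y range: [3.6, 28.4]
Bounding box: (-20.5,3.6) to (3.1,28.4)

(-20.5,3.6) to (3.1,28.4)


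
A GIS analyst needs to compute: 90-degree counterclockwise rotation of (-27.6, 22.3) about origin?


90° CCW: (x,y) -> (-y, x)
(-27.6,22.3) -> (-22.3, -27.6)

(-22.3, -27.6)


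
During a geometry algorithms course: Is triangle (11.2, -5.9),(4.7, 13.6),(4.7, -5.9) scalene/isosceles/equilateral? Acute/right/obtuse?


Side lengths squared: AB^2=422.5, BC^2=380.25, CA^2=42.25
Sorted: [42.25, 380.25, 422.5]
By sides: Scalene, By angles: Right

Scalene, Right


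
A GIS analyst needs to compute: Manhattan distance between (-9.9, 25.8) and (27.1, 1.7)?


|(-9.9)-27.1| + |25.8-1.7| = 37 + 24.1 = 61.1

61.1


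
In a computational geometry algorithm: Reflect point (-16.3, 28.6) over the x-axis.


Reflection over x-axis: (x,y) -> (x,-y)
(-16.3, 28.6) -> (-16.3, -28.6)

(-16.3, -28.6)


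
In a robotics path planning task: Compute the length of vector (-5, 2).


|u| = sqrt((-5)^2 + 2^2) = sqrt(29) = 5.3852

5.3852


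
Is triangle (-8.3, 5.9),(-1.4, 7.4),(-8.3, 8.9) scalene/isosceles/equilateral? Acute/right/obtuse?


Side lengths squared: AB^2=49.86, BC^2=49.86, CA^2=9
Sorted: [9, 49.86, 49.86]
By sides: Isosceles, By angles: Acute

Isosceles, Acute


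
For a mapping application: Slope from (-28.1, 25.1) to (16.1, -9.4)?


slope = (y2-y1)/(x2-x1) = ((-9.4)-25.1)/(16.1-(-28.1)) = (-34.5)/44.2 = -0.7805

-0.7805


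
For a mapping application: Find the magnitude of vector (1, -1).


|u| = sqrt(1^2 + (-1)^2) = sqrt(2) = 1.4142

1.4142


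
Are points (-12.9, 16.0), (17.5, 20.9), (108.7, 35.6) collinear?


Cross product: (17.5-(-12.9))*(35.6-16) - (20.9-16)*(108.7-(-12.9))
= 0

Yes, collinear


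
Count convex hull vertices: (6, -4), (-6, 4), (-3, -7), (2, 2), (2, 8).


Convex hull vertices (CCW): (-6, 4), (-3, -7), (6, -4), (2, 8)
Count = 4

4


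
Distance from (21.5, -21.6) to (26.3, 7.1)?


dx=4.8, dy=28.7
d^2 = 4.8^2 + 28.7^2 = 846.73
d = sqrt(846.73) = 29.0986

29.0986


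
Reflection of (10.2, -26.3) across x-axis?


Reflection over x-axis: (x,y) -> (x,-y)
(10.2, -26.3) -> (10.2, 26.3)

(10.2, 26.3)


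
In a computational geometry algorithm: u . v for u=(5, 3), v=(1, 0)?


u . v = u_x*v_x + u_y*v_y = 5*1 + 3*0
= 5 + 0 = 5

5


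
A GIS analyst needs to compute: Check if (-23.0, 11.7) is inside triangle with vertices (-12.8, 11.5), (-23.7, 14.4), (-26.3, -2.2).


Cross products: AB x AP = 27.4, BC x BP = 18.64, CA x CP = 142.44
All same sign? yes

Yes, inside


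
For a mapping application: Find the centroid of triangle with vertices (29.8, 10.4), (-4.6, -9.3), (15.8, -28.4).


Centroid = ((x_A+x_B+x_C)/3, (y_A+y_B+y_C)/3)
= ((29.8+(-4.6)+15.8)/3, (10.4+(-9.3)+(-28.4))/3)
= (13.6667, -9.1)

(13.6667, -9.1)


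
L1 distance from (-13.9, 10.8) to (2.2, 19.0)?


|(-13.9)-2.2| + |10.8-19| = 16.1 + 8.2 = 24.3

24.3


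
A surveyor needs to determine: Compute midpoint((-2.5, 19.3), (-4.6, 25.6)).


M = (((-2.5)+(-4.6))/2, (19.3+25.6)/2)
= (-3.55, 22.45)

(-3.55, 22.45)


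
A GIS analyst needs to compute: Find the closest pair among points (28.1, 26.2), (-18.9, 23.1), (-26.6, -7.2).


d(P0,P1) = 47.1021, d(P0,P2) = 64.091, d(P1,P2) = 31.2631
Closest: P1 and P2

Closest pair: (-18.9, 23.1) and (-26.6, -7.2), distance = 31.2631


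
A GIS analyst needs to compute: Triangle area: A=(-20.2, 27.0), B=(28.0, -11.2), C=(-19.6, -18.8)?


Area = |x_A(y_B-y_C) + x_B(y_C-y_A) + x_C(y_A-y_B)|/2
= |(-153.52) + (-1282.4) + (-748.72)|/2
= 2184.64/2 = 1092.32

1092.32


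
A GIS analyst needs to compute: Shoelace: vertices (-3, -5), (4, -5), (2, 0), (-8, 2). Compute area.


Shoelace sum: ((-3)*(-5) - 4*(-5)) + (4*0 - 2*(-5)) + (2*2 - (-8)*0) + ((-8)*(-5) - (-3)*2)
= 95
Area = |95|/2 = 47.5

47.5


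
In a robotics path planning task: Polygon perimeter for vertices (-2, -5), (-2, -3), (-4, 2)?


Sides: (-2, -5)->(-2, -3): sqrt(4) = 2, (-2, -3)->(-4, 2): sqrt(29) = 5.385165, (-4, 2)->(-2, -5): sqrt(53) = 7.28011
Sum = 14.665275
Perimeter = 14.6653

14.6653


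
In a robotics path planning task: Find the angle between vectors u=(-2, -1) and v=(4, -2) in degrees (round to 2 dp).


u.v = -6, |u| = sqrt(5) = 2.2361, |v| = sqrt(20) = 4.4721
cos(theta) = u.v/(|u||v|) = -6/sqrt(100) = -0.6
theta = acos(-0.6) = 126.87 degrees

126.87 degrees


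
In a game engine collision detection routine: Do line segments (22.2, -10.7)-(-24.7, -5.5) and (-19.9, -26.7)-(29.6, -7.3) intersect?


Cross products: d1=-24.74, d2=1142.52, d3=969.32, d4=-197.94
d1*d2 < 0 and d3*d4 < 0? yes

Yes, they intersect


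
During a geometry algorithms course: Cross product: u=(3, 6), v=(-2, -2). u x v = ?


u x v = u_x*v_y - u_y*v_x = 3*(-2) - 6*(-2)
= (-6) - (-12) = 6

6


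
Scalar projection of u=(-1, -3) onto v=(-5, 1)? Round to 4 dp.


u.v = 2, |v| = sqrt(26) = 5.099
Scalar projection = u.v / |v| = 2 / sqrt(26) = 0.3922

0.3922


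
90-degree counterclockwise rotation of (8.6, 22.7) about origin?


90° CCW: (x,y) -> (-y, x)
(8.6,22.7) -> (-22.7, 8.6)

(-22.7, 8.6)


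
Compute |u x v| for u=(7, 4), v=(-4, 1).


|u x v| = |7*1 - 4*(-4)|
= |7 - (-16)| = 23

23


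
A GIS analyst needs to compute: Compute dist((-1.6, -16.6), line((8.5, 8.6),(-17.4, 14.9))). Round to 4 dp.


|cross product| = 716.31
|line direction| = sqrt(710.5) = 26.6552
Distance = 716.31/sqrt(710.5) = 26.8732

26.8732


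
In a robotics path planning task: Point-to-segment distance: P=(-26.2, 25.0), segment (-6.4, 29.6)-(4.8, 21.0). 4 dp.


Project P onto AB: t = 0 (clamped to [0,1])
Closest point on segment: (-6.4, 29.6)
Distance: 20.3273

20.3273


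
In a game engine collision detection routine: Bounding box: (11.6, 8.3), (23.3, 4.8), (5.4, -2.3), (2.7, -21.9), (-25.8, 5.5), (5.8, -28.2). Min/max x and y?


x range: [-25.8, 23.3]
y range: [-28.2, 8.3]
Bounding box: (-25.8,-28.2) to (23.3,8.3)

(-25.8,-28.2) to (23.3,8.3)


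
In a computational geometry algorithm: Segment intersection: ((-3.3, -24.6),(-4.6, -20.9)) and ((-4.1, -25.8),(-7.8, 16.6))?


Cross products: d1=-38.36, d2=3.07, d3=4.52, d4=-36.91
d1*d2 < 0 and d3*d4 < 0? yes

Yes, they intersect


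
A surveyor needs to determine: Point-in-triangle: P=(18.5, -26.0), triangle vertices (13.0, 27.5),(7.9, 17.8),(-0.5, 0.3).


Cross products: AB x AP = 326.2, BC x BP = 553.42, CA x CP = -871.85
All same sign? no

No, outside


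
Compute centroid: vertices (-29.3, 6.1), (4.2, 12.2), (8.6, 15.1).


Centroid = ((x_A+x_B+x_C)/3, (y_A+y_B+y_C)/3)
= (((-29.3)+4.2+8.6)/3, (6.1+12.2+15.1)/3)
= (-5.5, 11.1333)

(-5.5, 11.1333)


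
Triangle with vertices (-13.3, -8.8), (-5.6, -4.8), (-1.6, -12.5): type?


Side lengths squared: AB^2=75.29, BC^2=75.29, CA^2=150.58
Sorted: [75.29, 75.29, 150.58]
By sides: Isosceles, By angles: Right

Isosceles, Right


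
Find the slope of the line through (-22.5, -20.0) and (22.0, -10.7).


slope = (y2-y1)/(x2-x1) = ((-10.7)-(-20))/(22-(-22.5)) = 9.3/44.5 = 0.209

0.209


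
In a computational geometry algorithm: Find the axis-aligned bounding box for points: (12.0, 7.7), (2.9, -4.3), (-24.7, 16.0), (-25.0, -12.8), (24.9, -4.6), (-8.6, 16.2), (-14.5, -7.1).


x range: [-25, 24.9]
y range: [-12.8, 16.2]
Bounding box: (-25,-12.8) to (24.9,16.2)

(-25,-12.8) to (24.9,16.2)


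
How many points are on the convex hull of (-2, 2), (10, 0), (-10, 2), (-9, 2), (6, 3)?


Convex hull vertices (CCW): (-10, 2), (10, 0), (6, 3)
Count = 3

3


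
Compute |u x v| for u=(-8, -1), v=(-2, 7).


|u x v| = |(-8)*7 - (-1)*(-2)|
= |(-56) - 2| = 58

58


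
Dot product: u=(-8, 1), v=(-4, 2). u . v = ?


u . v = u_x*v_x + u_y*v_y = (-8)*(-4) + 1*2
= 32 + 2 = 34

34


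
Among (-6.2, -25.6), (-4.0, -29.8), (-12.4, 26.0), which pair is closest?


d(P0,P1) = 4.7413, d(P0,P2) = 51.9711, d(P1,P2) = 56.4287
Closest: P0 and P1

Closest pair: (-6.2, -25.6) and (-4.0, -29.8), distance = 4.7413


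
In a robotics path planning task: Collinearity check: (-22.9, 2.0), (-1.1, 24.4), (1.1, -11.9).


Cross product: ((-1.1)-(-22.9))*((-11.9)-2) - (24.4-2)*(1.1-(-22.9))
= -840.62

No, not collinear


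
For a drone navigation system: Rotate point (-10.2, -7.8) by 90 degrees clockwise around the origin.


90° CW: (x,y) -> (y, -x)
(-10.2,-7.8) -> (-7.8, 10.2)

(-7.8, 10.2)


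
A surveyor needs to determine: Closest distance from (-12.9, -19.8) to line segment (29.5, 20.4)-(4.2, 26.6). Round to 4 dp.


Project P onto AB: t = 1 (clamped to [0,1])
Closest point on segment: (4.2, 26.6)
Distance: 49.4507

49.4507


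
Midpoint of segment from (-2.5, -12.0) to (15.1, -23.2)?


M = (((-2.5)+15.1)/2, ((-12)+(-23.2))/2)
= (6.3, -17.6)

(6.3, -17.6)


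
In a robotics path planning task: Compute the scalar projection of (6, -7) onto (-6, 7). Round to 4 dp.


u.v = -85, |v| = sqrt(85) = 9.2195
Scalar projection = u.v / |v| = -85 / sqrt(85) = -9.2195

-9.2195


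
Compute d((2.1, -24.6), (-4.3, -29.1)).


dx=-6.4, dy=-4.5
d^2 = (-6.4)^2 + (-4.5)^2 = 61.21
d = sqrt(61.21) = 7.8237

7.8237


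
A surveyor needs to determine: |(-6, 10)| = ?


|u| = sqrt((-6)^2 + 10^2) = sqrt(136) = 11.6619

11.6619


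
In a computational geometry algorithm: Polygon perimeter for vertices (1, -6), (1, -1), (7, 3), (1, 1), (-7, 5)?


Sides: (1, -6)->(1, -1): sqrt(25) = 5, (1, -1)->(7, 3): sqrt(52) = 7.211103, (7, 3)->(1, 1): sqrt(40) = 6.324555, (1, 1)->(-7, 5): sqrt(80) = 8.944272, (-7, 5)->(1, -6): sqrt(185) = 13.601471
Sum = 41.081401
Perimeter = 41.0814

41.0814


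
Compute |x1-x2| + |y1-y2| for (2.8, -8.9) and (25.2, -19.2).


|2.8-25.2| + |(-8.9)-(-19.2)| = 22.4 + 10.3 = 32.7

32.7


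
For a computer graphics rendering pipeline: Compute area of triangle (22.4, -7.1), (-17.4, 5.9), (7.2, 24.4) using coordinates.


Area = |x_A(y_B-y_C) + x_B(y_C-y_A) + x_C(y_A-y_B)|/2
= |(-414.4) + (-548.1) + (-93.6)|/2
= 1056.1/2 = 528.05

528.05


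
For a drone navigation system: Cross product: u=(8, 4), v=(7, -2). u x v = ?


u x v = u_x*v_y - u_y*v_x = 8*(-2) - 4*7
= (-16) - 28 = -44

-44


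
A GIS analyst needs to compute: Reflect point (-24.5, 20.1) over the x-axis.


Reflection over x-axis: (x,y) -> (x,-y)
(-24.5, 20.1) -> (-24.5, -20.1)

(-24.5, -20.1)


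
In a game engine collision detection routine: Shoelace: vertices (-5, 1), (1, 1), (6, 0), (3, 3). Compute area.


Shoelace sum: ((-5)*1 - 1*1) + (1*0 - 6*1) + (6*3 - 3*0) + (3*1 - (-5)*3)
= 24
Area = |24|/2 = 12

12


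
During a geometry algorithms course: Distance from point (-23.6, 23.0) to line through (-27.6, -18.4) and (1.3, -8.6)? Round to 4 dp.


|cross product| = 1157.26
|line direction| = sqrt(931.25) = 30.5164
Distance = 1157.26/sqrt(931.25) = 37.9226

37.9226


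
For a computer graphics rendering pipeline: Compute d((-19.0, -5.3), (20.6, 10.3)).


dx=39.6, dy=15.6
d^2 = 39.6^2 + 15.6^2 = 1811.52
d = sqrt(1811.52) = 42.562

42.562


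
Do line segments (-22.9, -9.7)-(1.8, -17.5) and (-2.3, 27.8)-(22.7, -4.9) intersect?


Cross products: d1=-1611.12, d2=-998.43, d3=1086.93, d4=474.24
d1*d2 < 0 and d3*d4 < 0? no

No, they don't intersect


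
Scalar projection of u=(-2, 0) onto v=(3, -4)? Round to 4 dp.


u.v = -6, |v| = sqrt(25) = 5
Scalar projection = u.v / |v| = -6 / sqrt(25) = -1.2

-1.2


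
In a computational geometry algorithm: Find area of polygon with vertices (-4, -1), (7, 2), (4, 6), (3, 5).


Shoelace sum: ((-4)*2 - 7*(-1)) + (7*6 - 4*2) + (4*5 - 3*6) + (3*(-1) - (-4)*5)
= 52
Area = |52|/2 = 26

26


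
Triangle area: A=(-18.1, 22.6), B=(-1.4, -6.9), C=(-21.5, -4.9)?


Area = |x_A(y_B-y_C) + x_B(y_C-y_A) + x_C(y_A-y_B)|/2
= |36.2 + 38.5 + (-634.25)|/2
= 559.55/2 = 279.775

279.775


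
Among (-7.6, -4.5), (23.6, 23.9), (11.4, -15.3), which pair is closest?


d(P0,P1) = 42.19, d(P0,P2) = 21.855, d(P1,P2) = 41.0546
Closest: P0 and P2

Closest pair: (-7.6, -4.5) and (11.4, -15.3), distance = 21.855


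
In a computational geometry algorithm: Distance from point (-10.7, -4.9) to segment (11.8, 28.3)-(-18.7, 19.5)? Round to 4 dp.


Project P onto AB: t = 0.9709 (clamped to [0,1])
Closest point on segment: (-17.8138, 19.7557)
Distance: 25.6614

25.6614


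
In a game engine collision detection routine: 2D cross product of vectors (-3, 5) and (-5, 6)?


u x v = u_x*v_y - u_y*v_x = (-3)*6 - 5*(-5)
= (-18) - (-25) = 7

7


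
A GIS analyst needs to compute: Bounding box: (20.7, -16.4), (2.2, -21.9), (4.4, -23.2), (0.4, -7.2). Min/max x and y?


x range: [0.4, 20.7]
y range: [-23.2, -7.2]
Bounding box: (0.4,-23.2) to (20.7,-7.2)

(0.4,-23.2) to (20.7,-7.2)


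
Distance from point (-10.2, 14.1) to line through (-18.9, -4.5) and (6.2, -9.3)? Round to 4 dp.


|cross product| = 508.62
|line direction| = sqrt(653.05) = 25.5548
Distance = 508.62/sqrt(653.05) = 19.9031

19.9031


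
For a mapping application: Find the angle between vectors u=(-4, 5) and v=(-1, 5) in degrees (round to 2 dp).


u.v = 29, |u| = sqrt(41) = 6.4031, |v| = sqrt(26) = 5.099
cos(theta) = u.v/(|u||v|) = 29/sqrt(1066) = 0.888218
theta = acos(0.888218) = 27.35 degrees

27.35 degrees


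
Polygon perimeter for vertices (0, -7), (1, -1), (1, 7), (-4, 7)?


Sides: (0, -7)->(1, -1): sqrt(37) = 6.082763, (1, -1)->(1, 7): sqrt(64) = 8, (1, 7)->(-4, 7): sqrt(25) = 5, (-4, 7)->(0, -7): sqrt(212) = 14.56022
Sum = 33.642983
Perimeter = 33.643

33.643


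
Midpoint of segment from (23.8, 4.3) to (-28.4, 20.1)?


M = ((23.8+(-28.4))/2, (4.3+20.1)/2)
= (-2.3, 12.2)

(-2.3, 12.2)


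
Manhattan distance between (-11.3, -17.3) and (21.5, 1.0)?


|(-11.3)-21.5| + |(-17.3)-1| = 32.8 + 18.3 = 51.1

51.1


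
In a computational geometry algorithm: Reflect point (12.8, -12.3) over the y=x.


Reflection over y=x: (x,y) -> (y,x)
(12.8, -12.3) -> (-12.3, 12.8)

(-12.3, 12.8)


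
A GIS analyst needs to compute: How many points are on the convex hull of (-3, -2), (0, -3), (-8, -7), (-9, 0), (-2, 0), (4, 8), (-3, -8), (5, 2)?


Convex hull vertices (CCW): (-9, 0), (-8, -7), (-3, -8), (5, 2), (4, 8)
Count = 5

5


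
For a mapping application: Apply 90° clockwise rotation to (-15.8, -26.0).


90° CW: (x,y) -> (y, -x)
(-15.8,-26) -> (-26, 15.8)

(-26, 15.8)


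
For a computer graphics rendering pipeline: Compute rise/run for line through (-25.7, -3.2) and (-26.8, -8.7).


slope = (y2-y1)/(x2-x1) = ((-8.7)-(-3.2))/((-26.8)-(-25.7)) = (-5.5)/(-1.1) = 5

5


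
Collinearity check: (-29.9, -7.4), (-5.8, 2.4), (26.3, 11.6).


Cross product: ((-5.8)-(-29.9))*(11.6-(-7.4)) - (2.4-(-7.4))*(26.3-(-29.9))
= -92.86

No, not collinear


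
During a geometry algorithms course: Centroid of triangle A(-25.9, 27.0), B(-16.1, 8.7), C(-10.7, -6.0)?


Centroid = ((x_A+x_B+x_C)/3, (y_A+y_B+y_C)/3)
= (((-25.9)+(-16.1)+(-10.7))/3, (27+8.7+(-6))/3)
= (-17.5667, 9.9)

(-17.5667, 9.9)


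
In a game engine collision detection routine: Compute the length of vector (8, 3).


|u| = sqrt(8^2 + 3^2) = sqrt(73) = 8.544

8.544


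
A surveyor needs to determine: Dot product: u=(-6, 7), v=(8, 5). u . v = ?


u . v = u_x*v_x + u_y*v_y = (-6)*8 + 7*5
= (-48) + 35 = -13

-13


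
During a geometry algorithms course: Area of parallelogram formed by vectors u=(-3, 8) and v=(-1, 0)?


|u x v| = |(-3)*0 - 8*(-1)|
= |0 - (-8)| = 8

8


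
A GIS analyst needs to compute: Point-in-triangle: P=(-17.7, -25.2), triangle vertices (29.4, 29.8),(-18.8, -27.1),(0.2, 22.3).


Cross products: AB x AP = -28.99, BC x BP = -18.24, CA x CP = -1252.75
All same sign? yes

Yes, inside


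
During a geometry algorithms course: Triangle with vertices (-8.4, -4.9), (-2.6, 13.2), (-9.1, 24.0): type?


Side lengths squared: AB^2=361.25, BC^2=158.89, CA^2=835.7
Sorted: [158.89, 361.25, 835.7]
By sides: Scalene, By angles: Obtuse

Scalene, Obtuse


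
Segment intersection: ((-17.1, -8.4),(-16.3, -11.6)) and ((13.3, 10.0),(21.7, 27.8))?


Cross products: d1=386.56, d2=345.44, d3=112, d4=153.12
d1*d2 < 0 and d3*d4 < 0? no

No, they don't intersect


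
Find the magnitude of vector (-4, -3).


|u| = sqrt((-4)^2 + (-3)^2) = sqrt(25) = 5

5


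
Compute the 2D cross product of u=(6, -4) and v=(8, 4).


u x v = u_x*v_y - u_y*v_x = 6*4 - (-4)*8
= 24 - (-32) = 56

56


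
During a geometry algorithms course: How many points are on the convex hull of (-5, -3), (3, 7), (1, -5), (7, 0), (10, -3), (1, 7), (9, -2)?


Convex hull vertices (CCW): (-5, -3), (1, -5), (10, -3), (3, 7), (1, 7)
Count = 5

5


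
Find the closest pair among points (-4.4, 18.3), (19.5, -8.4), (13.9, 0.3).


d(P0,P1) = 35.8343, d(P0,P2) = 25.6689, d(P1,P2) = 10.3465
Closest: P1 and P2

Closest pair: (19.5, -8.4) and (13.9, 0.3), distance = 10.3465


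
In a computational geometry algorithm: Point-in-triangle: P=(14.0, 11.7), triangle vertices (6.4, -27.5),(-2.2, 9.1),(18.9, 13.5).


Cross products: AB x AP = -615.28, BC x BP = -16.42, CA x CP = -178.4
All same sign? yes

Yes, inside


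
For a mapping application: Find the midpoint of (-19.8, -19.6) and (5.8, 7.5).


M = (((-19.8)+5.8)/2, ((-19.6)+7.5)/2)
= (-7, -6.05)

(-7, -6.05)


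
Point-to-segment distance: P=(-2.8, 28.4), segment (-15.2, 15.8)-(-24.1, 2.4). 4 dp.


Project P onto AB: t = 0 (clamped to [0,1])
Closest point on segment: (-15.2, 15.8)
Distance: 17.6782

17.6782


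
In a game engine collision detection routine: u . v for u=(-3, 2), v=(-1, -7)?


u . v = u_x*v_x + u_y*v_y = (-3)*(-1) + 2*(-7)
= 3 + (-14) = -11

-11


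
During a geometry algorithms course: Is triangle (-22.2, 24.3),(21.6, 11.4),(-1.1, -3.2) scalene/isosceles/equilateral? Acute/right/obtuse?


Side lengths squared: AB^2=2084.85, BC^2=728.45, CA^2=1201.46
Sorted: [728.45, 1201.46, 2084.85]
By sides: Scalene, By angles: Obtuse

Scalene, Obtuse


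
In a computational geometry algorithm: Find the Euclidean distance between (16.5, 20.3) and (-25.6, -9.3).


dx=-42.1, dy=-29.6
d^2 = (-42.1)^2 + (-29.6)^2 = 2648.57
d = sqrt(2648.57) = 51.4643

51.4643


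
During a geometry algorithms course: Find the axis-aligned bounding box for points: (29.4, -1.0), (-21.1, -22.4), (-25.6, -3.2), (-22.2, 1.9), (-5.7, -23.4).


x range: [-25.6, 29.4]
y range: [-23.4, 1.9]
Bounding box: (-25.6,-23.4) to (29.4,1.9)

(-25.6,-23.4) to (29.4,1.9)


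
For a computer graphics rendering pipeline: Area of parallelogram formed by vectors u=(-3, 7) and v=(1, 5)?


|u x v| = |(-3)*5 - 7*1|
= |(-15) - 7| = 22

22


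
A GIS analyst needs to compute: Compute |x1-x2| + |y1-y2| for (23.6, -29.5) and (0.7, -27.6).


|23.6-0.7| + |(-29.5)-(-27.6)| = 22.9 + 1.9 = 24.8

24.8


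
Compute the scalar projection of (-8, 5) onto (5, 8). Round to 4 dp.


u.v = 0, |v| = sqrt(89) = 9.434
Scalar projection = u.v / |v| = 0 / sqrt(89) = 0

0


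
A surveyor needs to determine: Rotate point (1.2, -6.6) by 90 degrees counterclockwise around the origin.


90° CCW: (x,y) -> (-y, x)
(1.2,-6.6) -> (6.6, 1.2)

(6.6, 1.2)


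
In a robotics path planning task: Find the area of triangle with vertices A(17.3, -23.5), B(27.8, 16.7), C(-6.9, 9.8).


Area = |x_A(y_B-y_C) + x_B(y_C-y_A) + x_C(y_A-y_B)|/2
= |119.37 + 925.74 + 277.38|/2
= 1322.49/2 = 661.245

661.245


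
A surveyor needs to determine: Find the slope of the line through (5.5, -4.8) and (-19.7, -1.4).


slope = (y2-y1)/(x2-x1) = ((-1.4)-(-4.8))/((-19.7)-5.5) = 3.4/(-25.2) = -0.1349

-0.1349


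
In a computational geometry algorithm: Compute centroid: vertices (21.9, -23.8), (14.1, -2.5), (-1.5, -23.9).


Centroid = ((x_A+x_B+x_C)/3, (y_A+y_B+y_C)/3)
= ((21.9+14.1+(-1.5))/3, ((-23.8)+(-2.5)+(-23.9))/3)
= (11.5, -16.7333)

(11.5, -16.7333)


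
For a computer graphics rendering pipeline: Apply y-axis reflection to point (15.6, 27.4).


Reflection over y-axis: (x,y) -> (-x,y)
(15.6, 27.4) -> (-15.6, 27.4)

(-15.6, 27.4)


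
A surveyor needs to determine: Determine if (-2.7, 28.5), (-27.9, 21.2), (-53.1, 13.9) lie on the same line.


Cross product: ((-27.9)-(-2.7))*(13.9-28.5) - (21.2-28.5)*((-53.1)-(-2.7))
= 0

Yes, collinear


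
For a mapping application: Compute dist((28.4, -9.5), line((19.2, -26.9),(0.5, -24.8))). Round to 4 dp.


|cross product| = 344.7
|line direction| = sqrt(354.1) = 18.8175
Distance = 344.7/sqrt(354.1) = 18.318

18.318


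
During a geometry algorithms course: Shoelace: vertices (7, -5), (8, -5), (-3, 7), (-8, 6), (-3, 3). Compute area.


Shoelace sum: (7*(-5) - 8*(-5)) + (8*7 - (-3)*(-5)) + ((-3)*6 - (-8)*7) + ((-8)*3 - (-3)*6) + ((-3)*(-5) - 7*3)
= 72
Area = |72|/2 = 36

36


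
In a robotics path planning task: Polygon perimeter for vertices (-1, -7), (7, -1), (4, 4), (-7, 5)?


Sides: (-1, -7)->(7, -1): sqrt(100) = 10, (7, -1)->(4, 4): sqrt(34) = 5.830952, (4, 4)->(-7, 5): sqrt(122) = 11.045361, (-7, 5)->(-1, -7): sqrt(180) = 13.416408
Sum = 40.292721
Perimeter = 40.2927

40.2927


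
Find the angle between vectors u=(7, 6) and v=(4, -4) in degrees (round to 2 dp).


u.v = 4, |u| = sqrt(85) = 9.2195, |v| = sqrt(32) = 5.6569
cos(theta) = u.v/(|u||v|) = 4/sqrt(2720) = 0.076696
theta = acos(0.076696) = 85.6 degrees

85.6 degrees


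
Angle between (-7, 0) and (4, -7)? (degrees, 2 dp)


u.v = -28, |u| = sqrt(49) = 7, |v| = sqrt(65) = 8.0623
cos(theta) = u.v/(|u||v|) = -28/sqrt(3185) = -0.496139
theta = acos(-0.496139) = 119.74 degrees

119.74 degrees


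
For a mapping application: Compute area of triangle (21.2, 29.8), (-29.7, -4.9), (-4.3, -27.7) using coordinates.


Area = |x_A(y_B-y_C) + x_B(y_C-y_A) + x_C(y_A-y_B)|/2
= |483.36 + 1707.75 + (-149.21)|/2
= 2041.9/2 = 1020.95

1020.95


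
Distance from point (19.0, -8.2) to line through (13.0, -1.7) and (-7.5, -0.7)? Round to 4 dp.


|cross product| = 127.25
|line direction| = sqrt(421.25) = 20.5244
Distance = 127.25/sqrt(421.25) = 6.1999

6.1999


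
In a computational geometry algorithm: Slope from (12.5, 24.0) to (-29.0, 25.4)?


slope = (y2-y1)/(x2-x1) = (25.4-24)/((-29)-12.5) = 1.4/(-41.5) = -0.0337

-0.0337


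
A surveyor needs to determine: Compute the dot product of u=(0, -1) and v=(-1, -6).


u . v = u_x*v_x + u_y*v_y = 0*(-1) + (-1)*(-6)
= 0 + 6 = 6

6


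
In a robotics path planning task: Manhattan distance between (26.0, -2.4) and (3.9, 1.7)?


|26-3.9| + |(-2.4)-1.7| = 22.1 + 4.1 = 26.2

26.2


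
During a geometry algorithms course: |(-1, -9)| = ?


|u| = sqrt((-1)^2 + (-9)^2) = sqrt(82) = 9.0554

9.0554


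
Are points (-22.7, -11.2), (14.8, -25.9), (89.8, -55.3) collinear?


Cross product: (14.8-(-22.7))*((-55.3)-(-11.2)) - ((-25.9)-(-11.2))*(89.8-(-22.7))
= 0

Yes, collinear


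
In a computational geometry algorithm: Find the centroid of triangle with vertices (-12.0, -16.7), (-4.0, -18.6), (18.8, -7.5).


Centroid = ((x_A+x_B+x_C)/3, (y_A+y_B+y_C)/3)
= (((-12)+(-4)+18.8)/3, ((-16.7)+(-18.6)+(-7.5))/3)
= (0.9333, -14.2667)

(0.9333, -14.2667)


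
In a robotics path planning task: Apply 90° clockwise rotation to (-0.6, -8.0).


90° CW: (x,y) -> (y, -x)
(-0.6,-8) -> (-8, 0.6)

(-8, 0.6)


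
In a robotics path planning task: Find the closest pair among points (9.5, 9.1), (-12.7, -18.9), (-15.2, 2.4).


d(P0,P1) = 35.7329, d(P0,P2) = 25.5926, d(P1,P2) = 21.4462
Closest: P1 and P2

Closest pair: (-12.7, -18.9) and (-15.2, 2.4), distance = 21.4462


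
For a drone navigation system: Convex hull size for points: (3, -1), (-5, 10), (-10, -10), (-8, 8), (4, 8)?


Convex hull vertices (CCW): (-10, -10), (3, -1), (4, 8), (-5, 10), (-8, 8)
Count = 5

5


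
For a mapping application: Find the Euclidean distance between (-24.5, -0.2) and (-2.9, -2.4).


dx=21.6, dy=-2.2
d^2 = 21.6^2 + (-2.2)^2 = 471.4
d = sqrt(471.4) = 21.7117

21.7117


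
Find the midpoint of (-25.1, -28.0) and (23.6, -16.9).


M = (((-25.1)+23.6)/2, ((-28)+(-16.9))/2)
= (-0.75, -22.45)

(-0.75, -22.45)


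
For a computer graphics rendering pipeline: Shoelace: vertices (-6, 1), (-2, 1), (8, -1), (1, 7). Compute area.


Shoelace sum: ((-6)*1 - (-2)*1) + ((-2)*(-1) - 8*1) + (8*7 - 1*(-1)) + (1*1 - (-6)*7)
= 90
Area = |90|/2 = 45

45


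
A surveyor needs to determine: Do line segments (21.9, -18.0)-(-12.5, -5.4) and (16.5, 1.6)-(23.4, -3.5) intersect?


Cross products: d1=-107.7, d2=-196.2, d3=-606.2, d4=-517.7
d1*d2 < 0 and d3*d4 < 0? no

No, they don't intersect


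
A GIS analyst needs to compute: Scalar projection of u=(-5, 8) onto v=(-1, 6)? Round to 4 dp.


u.v = 53, |v| = sqrt(37) = 6.0828
Scalar projection = u.v / |v| = 53 / sqrt(37) = 8.7131

8.7131


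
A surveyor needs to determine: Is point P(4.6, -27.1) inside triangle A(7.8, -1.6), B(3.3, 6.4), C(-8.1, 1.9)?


Cross products: AB x AP = 140.35, BC x BP = 387.75, CA x CP = -416.65
All same sign? no

No, outside


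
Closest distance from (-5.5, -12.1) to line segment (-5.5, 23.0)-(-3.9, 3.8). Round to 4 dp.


Project P onto AB: t = 1 (clamped to [0,1])
Closest point on segment: (-3.9, 3.8)
Distance: 15.9803

15.9803


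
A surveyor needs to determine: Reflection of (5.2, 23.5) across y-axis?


Reflection over y-axis: (x,y) -> (-x,y)
(5.2, 23.5) -> (-5.2, 23.5)

(-5.2, 23.5)


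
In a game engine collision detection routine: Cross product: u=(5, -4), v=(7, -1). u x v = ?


u x v = u_x*v_y - u_y*v_x = 5*(-1) - (-4)*7
= (-5) - (-28) = 23

23
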